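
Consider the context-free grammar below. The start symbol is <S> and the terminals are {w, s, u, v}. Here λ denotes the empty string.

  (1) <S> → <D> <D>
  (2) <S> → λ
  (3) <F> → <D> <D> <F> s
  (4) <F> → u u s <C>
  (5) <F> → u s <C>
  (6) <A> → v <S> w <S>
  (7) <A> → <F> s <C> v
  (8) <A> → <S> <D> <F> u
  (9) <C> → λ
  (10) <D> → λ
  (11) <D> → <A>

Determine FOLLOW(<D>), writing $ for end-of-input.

FIRST(<C>): from <C>→λ we get {λ}. So FIRST(<C>) = {λ}.
FIRST(<S>): from <S>→<D> <D> we get {λ, u, v}; from <S>→λ we get {λ}. So FIRST(<S>) = {λ, u, v}.
FIRST(<F>): from <F>→<D> <D> <F> s we get {u, v}; from <F>→u u s <C> we get {u}; from <F>→u s <C> we get {u}. So FIRST(<F>) = {u, v}.
FIRST(<A>): from <A>→v <S> w <S> we get {v}; from <A>→<F> s <C> v we get {u, v}; from <A>→<S> <D> <F> u we get {u, v}. So FIRST(<A>) = {u, v}.
FIRST(<D>): from <D>→λ we get {λ}; from <D>→<A> we get {u, v}. So FIRST(<D>) = {λ, u, v}.
FOLLOW(<S>) includes $ since <S> is the start symbol.
FOLLOW(<F>): in <F>→<D> <D> <F> s, <F> is followed by s with FIRST {s}; in <A>→<F> s <C> v, <F> is followed by s <C> v with FIRST {s}; in <A>→<S> <D> <F> u, <F> is followed by u with FIRST {u}. Thus FOLLOW(<F>) = {s, u}.
FOLLOW(<C>): in <F>→u u s <C>, the suffix after <C> is empty, so FOLLOW(<C>) ⊇ FOLLOW(<F>) = {s, u}; in <F>→u s <C>, the suffix after <C> is empty, so FOLLOW(<C>) ⊇ FOLLOW(<F>) = {s, u}; in <A>→<F> s <C> v, <C> is followed by v with FIRST {v}. Thus FOLLOW(<C>) = {s, u, v}.
FOLLOW(<S>): in <A>→v <S> w <S> (occurrence 1), <S> is followed by w <S> with FIRST {w}; in <A>→v <S> w <S> (occurrence 2), the suffix after <S> is empty, so FOLLOW(<S>) ⊇ FOLLOW(<A>) = {$, u, v, w}; in <A>→<S> <D> <F> u, <S> is followed by <D> <F> u with FIRST {u, v}. Thus FOLLOW(<S>) = {$, u, v, w}.
FOLLOW(<D>): in <S>→<D> <D> (occurrence 1), <D> is followed by <D> with FIRST {λ, u, v}; in <S>→<D> <D> (occurrence 1), the suffix after <D> is nullable, so FOLLOW(<D>) ⊇ FOLLOW(<S>) = {$, u, v, w}; in <S>→<D> <D> (occurrence 2), the suffix after <D> is empty, so FOLLOW(<D>) ⊇ FOLLOW(<S>) = {$, u, v, w}; in <F>→<D> <D> <F> s (occurrence 1), <D> is followed by <D> <F> s with FIRST {u, v}; in <F>→<D> <D> <F> s (occurrence 2), <D> is followed by <F> s with FIRST {u, v}; in <A>→<S> <D> <F> u, <D> is followed by <F> u with FIRST {u, v}. Thus FOLLOW(<D>) = {$, u, v, w}.
FOLLOW(<A>): in <D>→<A>, the suffix after <A> is empty, so FOLLOW(<A>) ⊇ FOLLOW(<D>) = {$, u, v, w}. Thus FOLLOW(<A>) = {$, u, v, w}.

{$, u, v, w}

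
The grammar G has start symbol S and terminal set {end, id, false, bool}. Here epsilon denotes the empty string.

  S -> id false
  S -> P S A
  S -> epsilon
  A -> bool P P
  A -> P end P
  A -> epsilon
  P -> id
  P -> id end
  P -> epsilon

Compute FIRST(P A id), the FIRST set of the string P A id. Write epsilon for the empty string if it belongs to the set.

FIRST(P): from P->id we get {id}; from P->id end we get {id}; from P->epsilon we get {epsilon}. So FIRST(P) = {epsilon, id}.
FIRST(A): from A->bool P P we get {bool}; from A->P end P we get {end, id}; from A->epsilon we get {epsilon}. So FIRST(A) = {epsilon, bool, end, id}.
FIRST(S): from S->id false we get {id}; from S->P S A we get {epsilon, bool, end, id}; from S->epsilon we get {epsilon}. So FIRST(S) = {epsilon, bool, end, id}.
FIRST(P A id): take FIRST of each symbol in turn, carrying on past any symbol whose FIRST contains epsilon; result {bool, end, id}.

{bool, end, id}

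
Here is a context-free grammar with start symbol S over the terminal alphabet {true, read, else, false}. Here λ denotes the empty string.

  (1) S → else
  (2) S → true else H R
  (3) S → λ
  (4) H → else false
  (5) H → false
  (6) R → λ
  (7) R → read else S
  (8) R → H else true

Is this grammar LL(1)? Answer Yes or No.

FIRST(S) = {λ, else, true}
FIRST(H) = {else, false}
FIRST(R) = {λ, else, false, read}
FOLLOW(S) = {$}
FOLLOW(H) = {$, else, false, read}
FOLLOW(R) = {$}
Each cell of M receives at most one production.

Yes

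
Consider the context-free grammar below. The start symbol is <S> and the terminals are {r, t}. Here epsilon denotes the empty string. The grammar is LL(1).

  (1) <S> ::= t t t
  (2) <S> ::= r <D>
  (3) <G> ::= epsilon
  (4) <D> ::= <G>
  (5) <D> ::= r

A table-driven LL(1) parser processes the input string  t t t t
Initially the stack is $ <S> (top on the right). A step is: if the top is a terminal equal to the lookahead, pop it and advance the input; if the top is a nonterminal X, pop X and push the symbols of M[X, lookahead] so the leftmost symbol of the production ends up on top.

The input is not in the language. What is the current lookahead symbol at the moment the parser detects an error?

step 1: stack=$ <S>  input=t t t t $  — expand <S> ::= t t t
step 2: stack=$ t t t  input=t t t t $  — match t
step 3: stack=$ t t  input=t t t $  — match t
step 4: stack=$ t  input=t t $  — match t
step 5: stack=$  input=t $  — error: stack empty but input remains

t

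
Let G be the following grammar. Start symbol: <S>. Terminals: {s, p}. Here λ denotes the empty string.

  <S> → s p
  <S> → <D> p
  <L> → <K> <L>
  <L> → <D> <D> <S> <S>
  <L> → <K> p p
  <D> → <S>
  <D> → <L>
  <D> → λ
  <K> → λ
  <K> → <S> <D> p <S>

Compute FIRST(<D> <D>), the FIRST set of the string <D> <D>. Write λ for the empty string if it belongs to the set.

FIRST(<S>): from <S>→s p we get {s}; from <S>→<D> p we get {p, s}. So FIRST(<S>) = {p, s}.
FIRST(<K>): from <K>→λ we get {λ}; from <K>→<S> <D> p <S> we get {p, s}. So FIRST(<K>) = {λ, p, s}.
FIRST(<L>): from <L>→<K> <L> we get {p, s}; from <L>→<D> <D> <S> <S> we get {p, s}; from <L>→<K> p p we get {p, s}. So FIRST(<L>) = {p, s}.
FIRST(<D>): from <D>→<S> we get {p, s}; from <D>→<L> we get {p, s}; from <D>→λ we get {λ}. So FIRST(<D>) = {λ, p, s}.
FIRST(<D> <D>): take FIRST of each symbol in turn, carrying on past any symbol whose FIRST contains λ; result {λ, p, s}.

{λ, p, s}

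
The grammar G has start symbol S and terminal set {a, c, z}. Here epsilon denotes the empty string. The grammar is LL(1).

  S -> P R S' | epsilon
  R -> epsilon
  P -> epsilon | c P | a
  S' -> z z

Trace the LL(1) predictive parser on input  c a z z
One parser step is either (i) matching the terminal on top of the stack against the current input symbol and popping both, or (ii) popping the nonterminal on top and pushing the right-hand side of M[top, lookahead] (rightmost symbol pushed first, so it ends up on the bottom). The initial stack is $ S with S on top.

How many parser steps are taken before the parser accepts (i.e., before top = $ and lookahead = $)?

9

     Stack       Input      Action
  1  $ S         c a z z $  expand S -> P R S'
  2  $ S' R P    c a z z $  expand P -> c P
  3  $ S' R P c  c a z z $  match c
  4  $ S' R P    a z z $    expand P -> a
  5  $ S' R a    a z z $    match a
  6  $ S' R      z z $      expand R -> epsilon
  7  $ S'        z z $      expand S' -> z z
  8  $ z z       z z $      match z
  9  $ z         z $        match z
Accept reached after 9 steps.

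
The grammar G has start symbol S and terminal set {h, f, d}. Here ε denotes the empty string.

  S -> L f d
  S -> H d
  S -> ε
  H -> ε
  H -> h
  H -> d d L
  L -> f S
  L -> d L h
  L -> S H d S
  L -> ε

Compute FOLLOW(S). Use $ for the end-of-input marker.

FIRST(H): from H->ε we get {ε}; from H->h we get {h}; from H->d d L we get {d}. So FIRST(H) = {ε, d, h}.
FIRST(S): from S->L f d we get {d, f, h}; from S->H d we get {d, h}; from S->ε we get {ε}. So FIRST(S) = {ε, d, f, h}.
FIRST(L): from L->f S we get {f}; from L->d L h we get {d}; from L->S H d S we get {d, f, h}; from L->ε we get {ε}. So FIRST(L) = {ε, d, f, h}.
FOLLOW(S) includes $ since S is the start symbol.
FOLLOW(H): in S->H d, H is followed by d with FIRST {d}; in L->S H d S, H is followed by d S with FIRST {d}. Thus FOLLOW(H) = {d}.
FOLLOW(L): in S->L f d, L is followed by f d with FIRST {f}; in H->d d L, the suffix after L is empty, so FOLLOW(L) ⊇ FOLLOW(H) = {d}; in L->d L h, L is followed by h with FIRST {h}. Thus FOLLOW(L) = {d, f, h}.
FOLLOW(S): in L->f S, the suffix after S is empty, so FOLLOW(S) ⊇ FOLLOW(L) = {d, f, h}; in L->S H d S (occurrence 1), S is followed by H d S with FIRST {d, h}; in L->S H d S (occurrence 2), the suffix after S is empty, so FOLLOW(S) ⊇ FOLLOW(L) = {d, f, h}. Thus FOLLOW(S) = {$, d, f, h}.

{$, d, f, h}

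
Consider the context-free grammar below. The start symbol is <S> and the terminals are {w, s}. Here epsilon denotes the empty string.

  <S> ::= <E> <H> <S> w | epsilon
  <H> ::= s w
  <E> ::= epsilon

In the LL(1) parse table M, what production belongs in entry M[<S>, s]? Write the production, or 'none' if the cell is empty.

FIRST(<H>) = {s}
FIRST(<E>) = {epsilon}
FIRST(<S>) = {epsilon, s}  (via <E> <H> <S> w)
FOLLOW(<S>) includes $ since <S> is the start symbol.
FOLLOW(<S>): in <S>::=<E> <H> <S> w, <S> is followed by w with FIRST {w}. Thus FOLLOW(<S>) = {$, w}.
For <S> ::= <E> <H> <S> w: FIRST(<E> <H> <S> w) = {s}, so it goes in M[<S>, t] for t ∈ {s}.
For <S> ::= epsilon: FIRST(epsilon) = {epsilon}, so it goes in M[<S>, t] for t ∈ {}; since epsilon ∈ FIRST, also for every t ∈ FOLLOW(<S>) = {$, w}.

<S> ::= <E> <H> <S> w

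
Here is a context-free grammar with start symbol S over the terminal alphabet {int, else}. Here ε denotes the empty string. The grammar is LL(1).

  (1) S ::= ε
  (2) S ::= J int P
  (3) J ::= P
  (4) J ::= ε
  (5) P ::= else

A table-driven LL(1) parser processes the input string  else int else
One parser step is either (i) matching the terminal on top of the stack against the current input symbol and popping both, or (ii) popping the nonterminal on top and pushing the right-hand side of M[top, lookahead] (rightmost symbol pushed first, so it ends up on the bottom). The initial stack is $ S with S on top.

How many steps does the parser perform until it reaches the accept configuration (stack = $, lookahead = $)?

7

step 1: stack=$ S  input=else int else $  — expand S ::= J int P
step 2: stack=$ P int J  input=else int else $  — expand J ::= P
step 3: stack=$ P int P  input=else int else $  — expand P ::= else
step 4: stack=$ P int else  input=else int else $  — match else
step 5: stack=$ P int  input=int else $  — match int
step 6: stack=$ P  input=else $  — expand P ::= else
step 7: stack=$ else  input=else $  — match else
Accept reached after 7 steps.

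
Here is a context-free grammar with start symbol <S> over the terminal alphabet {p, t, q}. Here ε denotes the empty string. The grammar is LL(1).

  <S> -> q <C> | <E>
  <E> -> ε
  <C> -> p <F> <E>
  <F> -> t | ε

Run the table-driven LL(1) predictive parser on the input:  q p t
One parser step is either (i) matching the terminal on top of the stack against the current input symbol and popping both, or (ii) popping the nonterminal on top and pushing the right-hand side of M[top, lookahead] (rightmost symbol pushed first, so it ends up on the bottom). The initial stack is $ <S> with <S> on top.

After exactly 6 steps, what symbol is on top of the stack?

step 1: stack=$ <S>  input=q p t $  — expand <S> -> q <C>
step 2: stack=$ <C> q  input=q p t $  — match q
step 3: stack=$ <C>  input=p t $  — expand <C> -> p <F> <E>
step 4: stack=$ <E> <F> p  input=p t $  — match p
step 5: stack=$ <E> <F>  input=t $  — expand <F> -> t
step 6: stack=$ <E> t  input=t $  — match t
Stack after step 6: $ <E> (top = <E>).

<E>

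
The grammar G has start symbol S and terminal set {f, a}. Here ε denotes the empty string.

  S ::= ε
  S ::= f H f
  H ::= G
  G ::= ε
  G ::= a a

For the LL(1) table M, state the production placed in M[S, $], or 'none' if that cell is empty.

S ::= ε

FIRST(S) = {ε, f}
FIRST(G) = {ε, a}
FIRST(H) = {ε, a}  (via G)
FOLLOW(S) includes $ since S is the start symbol.
FOLLOW(S): S appears on no right-hand side. Thus FOLLOW(S) = {$}.
For S ::= ε: FIRST(ε) = {ε}, so it goes in M[S, t] for t ∈ {}; since ε ∈ FIRST, also for every t ∈ FOLLOW(S) = {$}.
For S ::= f H f: FIRST(f H f) = {f}, so it goes in M[S, t] for t ∈ {f}.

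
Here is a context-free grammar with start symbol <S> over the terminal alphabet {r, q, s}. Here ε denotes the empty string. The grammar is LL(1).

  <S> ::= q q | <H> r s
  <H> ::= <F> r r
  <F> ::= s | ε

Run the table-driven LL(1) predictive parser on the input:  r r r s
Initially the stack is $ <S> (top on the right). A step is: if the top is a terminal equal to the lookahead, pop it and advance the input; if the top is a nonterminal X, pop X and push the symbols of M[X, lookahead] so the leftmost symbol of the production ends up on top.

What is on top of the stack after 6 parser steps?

step 1: stack=$ <S>  input=r r r s $  — expand <S> ::= <H> r s
step 2: stack=$ s r <H>  input=r r r s $  — expand <H> ::= <F> r r
step 3: stack=$ s r r r <F>  input=r r r s $  — expand <F> ::= ε
step 4: stack=$ s r r r  input=r r r s $  — match r
step 5: stack=$ s r r  input=r r s $  — match r
step 6: stack=$ s r  input=r s $  — match r
Stack after step 6: $ s (top = s).

s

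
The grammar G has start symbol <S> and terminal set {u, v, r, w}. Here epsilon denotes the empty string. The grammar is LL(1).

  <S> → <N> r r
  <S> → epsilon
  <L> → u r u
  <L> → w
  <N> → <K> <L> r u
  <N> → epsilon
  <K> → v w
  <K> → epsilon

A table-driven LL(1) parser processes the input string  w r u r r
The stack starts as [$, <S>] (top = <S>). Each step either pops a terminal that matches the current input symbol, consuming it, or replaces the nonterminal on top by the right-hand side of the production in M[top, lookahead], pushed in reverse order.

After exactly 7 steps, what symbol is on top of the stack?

r

step 1: stack=$ <S>  input=w r u r r $  — expand <S> → <N> r r
step 2: stack=$ r r <N>  input=w r u r r $  — expand <N> → <K> <L> r u
step 3: stack=$ r r u r <L> <K>  input=w r u r r $  — expand <K> → epsilon
step 4: stack=$ r r u r <L>  input=w r u r r $  — expand <L> → w
step 5: stack=$ r r u r w  input=w r u r r $  — match w
step 6: stack=$ r r u r  input=r u r r $  — match r
step 7: stack=$ r r u  input=u r r $  — match u
Stack after step 7: $ r r (top = r).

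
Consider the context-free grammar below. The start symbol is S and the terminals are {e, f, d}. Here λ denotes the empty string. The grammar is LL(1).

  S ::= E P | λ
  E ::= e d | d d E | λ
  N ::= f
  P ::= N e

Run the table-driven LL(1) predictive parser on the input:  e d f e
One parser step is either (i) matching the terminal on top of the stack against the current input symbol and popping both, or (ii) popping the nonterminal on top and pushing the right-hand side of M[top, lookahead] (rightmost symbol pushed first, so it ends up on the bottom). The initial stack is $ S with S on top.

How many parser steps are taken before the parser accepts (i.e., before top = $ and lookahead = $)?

8

step 1: stack=$ S  input=e d f e $  — expand S ::= E P
step 2: stack=$ P E  input=e d f e $  — expand E ::= e d
step 3: stack=$ P d e  input=e d f e $  — match e
step 4: stack=$ P d  input=d f e $  — match d
step 5: stack=$ P  input=f e $  — expand P ::= N e
step 6: stack=$ e N  input=f e $  — expand N ::= f
step 7: stack=$ e f  input=f e $  — match f
step 8: stack=$ e  input=e $  — match e
Accept reached after 8 steps.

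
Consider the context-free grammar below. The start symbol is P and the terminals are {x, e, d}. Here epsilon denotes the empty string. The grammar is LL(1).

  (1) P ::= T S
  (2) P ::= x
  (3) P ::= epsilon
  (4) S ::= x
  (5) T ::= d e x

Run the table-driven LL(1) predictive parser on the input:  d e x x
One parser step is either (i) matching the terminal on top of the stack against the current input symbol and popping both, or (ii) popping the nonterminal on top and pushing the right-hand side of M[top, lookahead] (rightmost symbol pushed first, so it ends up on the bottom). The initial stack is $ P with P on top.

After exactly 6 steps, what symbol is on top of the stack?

x

step 1: stack=$ P  input=d e x x $  — expand P ::= T S
step 2: stack=$ S T  input=d e x x $  — expand T ::= d e x
step 3: stack=$ S x e d  input=d e x x $  — match d
step 4: stack=$ S x e  input=e x x $  — match e
step 5: stack=$ S x  input=x x $  — match x
step 6: stack=$ S  input=x $  — expand S ::= x
Stack after step 6: $ x (top = x).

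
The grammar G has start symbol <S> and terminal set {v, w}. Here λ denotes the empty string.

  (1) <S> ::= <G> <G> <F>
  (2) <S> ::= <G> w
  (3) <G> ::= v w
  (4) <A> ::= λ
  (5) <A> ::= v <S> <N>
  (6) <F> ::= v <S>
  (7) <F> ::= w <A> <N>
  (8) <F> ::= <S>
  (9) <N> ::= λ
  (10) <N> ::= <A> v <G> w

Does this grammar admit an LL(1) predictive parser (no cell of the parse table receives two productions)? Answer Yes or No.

No

FIRST(<S>) = {v}
FIRST(<G>) = {v}
FIRST(<A>) = {λ, v}
FIRST(<F>) = {v, w}
FIRST(<N>) = {λ, v}
FOLLOW(<S>) = {$, v}
FOLLOW(<G>) = {v, w}
FOLLOW(<A>) = {$, v}
FOLLOW(<F>) = {$, v}
FOLLOW(<N>) = {$, v}
Cell M[<A>, v] receives both <A> ::= λ and <A> ::= v <S> <N> — the grammar is not LL(1).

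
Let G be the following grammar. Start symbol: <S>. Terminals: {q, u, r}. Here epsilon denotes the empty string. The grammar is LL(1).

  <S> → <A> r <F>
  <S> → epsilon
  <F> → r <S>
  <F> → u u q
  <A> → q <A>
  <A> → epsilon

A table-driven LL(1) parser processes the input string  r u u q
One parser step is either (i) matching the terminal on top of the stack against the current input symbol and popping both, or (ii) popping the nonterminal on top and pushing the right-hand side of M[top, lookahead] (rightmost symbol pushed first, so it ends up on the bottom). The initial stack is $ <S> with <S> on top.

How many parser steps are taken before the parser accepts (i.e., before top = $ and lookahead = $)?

7

step 1: stack=$ <S>  input=r u u q $  — expand <S> → <A> r <F>
step 2: stack=$ <F> r <A>  input=r u u q $  — expand <A> → epsilon
step 3: stack=$ <F> r  input=r u u q $  — match r
step 4: stack=$ <F>  input=u u q $  — expand <F> → u u q
step 5: stack=$ q u u  input=u u q $  — match u
step 6: stack=$ q u  input=u q $  — match u
step 7: stack=$ q  input=q $  — match q
Accept reached after 7 steps.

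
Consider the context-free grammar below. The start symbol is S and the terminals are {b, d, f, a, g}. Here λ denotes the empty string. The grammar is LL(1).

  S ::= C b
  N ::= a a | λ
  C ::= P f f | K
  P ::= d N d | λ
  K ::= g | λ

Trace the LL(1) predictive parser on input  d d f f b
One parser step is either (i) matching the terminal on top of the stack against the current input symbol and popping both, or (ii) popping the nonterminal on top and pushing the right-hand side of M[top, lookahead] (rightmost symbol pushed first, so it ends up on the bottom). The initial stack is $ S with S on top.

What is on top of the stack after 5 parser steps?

     Stack          Input        Action
  1  $ S            d d f f b $  expand S ::= C b
  2  $ b C          d d f f b $  expand C ::= P f f
  3  $ b f f P      d d f f b $  expand P ::= d N d
  4  $ b f f d N d  d d f f b $  match d
  5  $ b f f d N    d f f b $    expand N ::= λ
Stack after step 5: $ b f f d (top = d).

d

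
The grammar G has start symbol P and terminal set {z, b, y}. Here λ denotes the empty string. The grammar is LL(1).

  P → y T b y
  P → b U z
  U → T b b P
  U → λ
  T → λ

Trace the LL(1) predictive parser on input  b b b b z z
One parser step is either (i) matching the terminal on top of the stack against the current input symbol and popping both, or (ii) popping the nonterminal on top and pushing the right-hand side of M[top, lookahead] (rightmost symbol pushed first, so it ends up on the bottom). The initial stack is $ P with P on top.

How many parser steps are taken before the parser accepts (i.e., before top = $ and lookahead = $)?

step 1: stack=$ P  input=b b b b z z $  — expand P → b U z
step 2: stack=$ z U b  input=b b b b z z $  — match b
step 3: stack=$ z U  input=b b b z z $  — expand U → T b b P
step 4: stack=$ z P b b T  input=b b b z z $  — expand T → λ
step 5: stack=$ z P b b  input=b b b z z $  — match b
step 6: stack=$ z P b  input=b b z z $  — match b
step 7: stack=$ z P  input=b z z $  — expand P → b U z
step 8: stack=$ z z U b  input=b z z $  — match b
step 9: stack=$ z z U  input=z z $  — expand U → λ
step 10: stack=$ z z  input=z z $  — match z
step 11: stack=$ z  input=z $  — match z
Accept reached after 11 steps.

11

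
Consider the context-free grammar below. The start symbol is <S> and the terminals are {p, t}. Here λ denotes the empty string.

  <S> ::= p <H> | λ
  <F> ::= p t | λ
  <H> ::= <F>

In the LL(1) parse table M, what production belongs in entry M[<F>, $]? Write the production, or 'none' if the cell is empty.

FIRST(<S>): from <S>::=p <H> we get {p}; from <S>::=λ we get {λ}. So FIRST(<S>) = {λ, p}.
FIRST(<F>): from <F>::=p t we get {p}; from <F>::=λ we get {λ}. So FIRST(<F>) = {λ, p}.
FIRST(<H>): from <H>::=<F> we get {λ, p}. So FIRST(<H>) = {λ, p}.
FOLLOW(<S>) includes $ since <S> is the start symbol.
FOLLOW(<H>): in <S>::=p <H>, the suffix after <H> is empty, so FOLLOW(<H>) ⊇ FOLLOW(<S>) = {$}. Thus FOLLOW(<H>) = {$}.
FOLLOW(<F>): in <H>::=<F>, the suffix after <F> is empty, so FOLLOW(<F>) ⊇ FOLLOW(<H>) = {$}. Thus FOLLOW(<F>) = {$}.
For <F> ::= p t: FIRST(p t) = {p}, so it goes in M[<F>, t] for t ∈ {p}.
For <F> ::= λ: FIRST(λ) = {λ}, so it goes in M[<F>, t] for t ∈ {}; since λ ∈ FIRST, also for every t ∈ FOLLOW(<F>) = {$}.

<F> ::= λ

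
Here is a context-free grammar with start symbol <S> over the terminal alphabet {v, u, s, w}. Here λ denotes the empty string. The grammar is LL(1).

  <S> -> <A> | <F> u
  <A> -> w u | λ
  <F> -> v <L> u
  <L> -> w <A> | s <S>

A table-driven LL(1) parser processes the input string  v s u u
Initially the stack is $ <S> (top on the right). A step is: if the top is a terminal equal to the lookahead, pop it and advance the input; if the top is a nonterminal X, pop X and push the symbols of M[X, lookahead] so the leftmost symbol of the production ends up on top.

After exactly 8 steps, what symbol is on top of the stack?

step 1: stack=$ <S>  input=v s u u $  — expand <S> -> <F> u
step 2: stack=$ u <F>  input=v s u u $  — expand <F> -> v <L> u
step 3: stack=$ u u <L> v  input=v s u u $  — match v
step 4: stack=$ u u <L>  input=s u u $  — expand <L> -> s <S>
step 5: stack=$ u u <S> s  input=s u u $  — match s
step 6: stack=$ u u <S>  input=u u $  — expand <S> -> <A>
step 7: stack=$ u u <A>  input=u u $  — expand <A> -> λ
step 8: stack=$ u u  input=u u $  — match u
Stack after step 8: $ u (top = u).

u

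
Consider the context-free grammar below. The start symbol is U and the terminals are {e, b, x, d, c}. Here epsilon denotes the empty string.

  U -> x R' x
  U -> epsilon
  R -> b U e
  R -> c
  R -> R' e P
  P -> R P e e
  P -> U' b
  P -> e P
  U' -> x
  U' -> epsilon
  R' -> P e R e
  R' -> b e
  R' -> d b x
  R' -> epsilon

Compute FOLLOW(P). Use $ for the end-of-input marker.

FIRST(U): from U->x R' x we get {x}; from U->epsilon we get {epsilon}. So FIRST(U) = {epsilon, x}.
FIRST(U'): from U'->x we get {x}; from U'->epsilon we get {epsilon}. So FIRST(U') = {epsilon, x}.
FIRST(R): from R->b U e we get {b}; from R->c we get {c}; from R->R' e P we get {b, c, d, e, x}. So FIRST(R) = {b, c, d, e, x}.
FIRST(P): from P->R P e e we get {b, c, d, e, x}; from P->U' b we get {b, x}; from P->e P we get {e}. So FIRST(P) = {b, c, d, e, x}.
FIRST(R'): from R'->P e R e we get {b, c, d, e, x}; from R'->b e we get {b}; from R'->d b x we get {d}; from R'->epsilon we get {epsilon}. So FIRST(R') = {epsilon, b, c, d, e, x}.
FOLLOW(U) includes $ since U is the start symbol.
FOLLOW(U): in R->b U e, U is followed by e with FIRST {e}. Thus FOLLOW(U) = {$, e}.
FOLLOW(R): in P->R P e e, R is followed by P e e with FIRST {b, c, d, e, x}; in R'->P e R e, R is followed by e with FIRST {e}. Thus FOLLOW(R) = {b, c, d, e, x}.
FOLLOW(P): in R->R' e P, the suffix after P is empty, so FOLLOW(P) ⊇ FOLLOW(R) = {b, c, d, e, x}; in P->R P e e, P is followed by e e with FIRST {e}; in P->e P, the suffix after P is empty (adds nothing new); in R'->P e R e, P is followed by e R e with FIRST {e}. Thus FOLLOW(P) = {b, c, d, e, x}.
FOLLOW(U'): in P->U' b, U' is followed by b with FIRST {b}. Thus FOLLOW(U') = {b}.
FOLLOW(R'): in U->x R' x, R' is followed by x with FIRST {x}; in R->R' e P, R' is followed by e P with FIRST {e}. Thus FOLLOW(R') = {e, x}.

{b, c, d, e, x}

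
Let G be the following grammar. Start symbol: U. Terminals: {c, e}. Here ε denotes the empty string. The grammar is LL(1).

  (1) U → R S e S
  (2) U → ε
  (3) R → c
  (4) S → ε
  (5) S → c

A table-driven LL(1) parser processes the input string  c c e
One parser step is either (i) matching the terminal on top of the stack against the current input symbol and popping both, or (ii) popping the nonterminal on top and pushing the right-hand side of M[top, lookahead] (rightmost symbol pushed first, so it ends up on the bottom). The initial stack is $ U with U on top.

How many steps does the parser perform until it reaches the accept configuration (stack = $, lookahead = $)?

7

     Stack      Input    Action
  1  $ U        c c e $  expand U → R S e S
  2  $ S e S R  c c e $  expand R → c
  3  $ S e S c  c c e $  match c
  4  $ S e S    c e $    expand S → c
  5  $ S e c    c e $    match c
  6  $ S e      e $      match e
  7  $ S        $        expand S → ε
Accept reached after 7 steps.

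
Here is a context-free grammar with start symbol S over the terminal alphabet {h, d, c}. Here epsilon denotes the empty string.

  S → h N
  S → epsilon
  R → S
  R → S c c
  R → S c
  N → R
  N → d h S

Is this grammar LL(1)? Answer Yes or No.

FIRST(S) = {epsilon, h}
FIRST(R) = {epsilon, c, h}
FIRST(N) = {epsilon, c, d, h}
FOLLOW(S) = {$, c}
FOLLOW(R) = {$, c}
FOLLOW(N) = {$, c}
Cell M[R, c] receives both R → S and R → S c c and R → S c — the grammar is not LL(1).

No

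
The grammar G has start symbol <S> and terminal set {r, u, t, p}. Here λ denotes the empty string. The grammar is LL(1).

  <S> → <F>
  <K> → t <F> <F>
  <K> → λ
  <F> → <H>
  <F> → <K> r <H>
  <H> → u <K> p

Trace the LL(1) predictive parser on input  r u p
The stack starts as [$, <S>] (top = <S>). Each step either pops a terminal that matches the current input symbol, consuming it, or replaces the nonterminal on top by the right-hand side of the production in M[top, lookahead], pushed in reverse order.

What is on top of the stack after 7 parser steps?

p

     Stack        Input    Action
  1  $ <S>        r u p $  expand <S> → <F>
  2  $ <F>        r u p $  expand <F> → <K> r <H>
  3  $ <H> r <K>  r u p $  expand <K> → λ
  4  $ <H> r      r u p $  match r
  5  $ <H>        u p $    expand <H> → u <K> p
  6  $ p <K> u    u p $    match u
  7  $ p <K>      p $      expand <K> → λ
Stack after step 7: $ p (top = p).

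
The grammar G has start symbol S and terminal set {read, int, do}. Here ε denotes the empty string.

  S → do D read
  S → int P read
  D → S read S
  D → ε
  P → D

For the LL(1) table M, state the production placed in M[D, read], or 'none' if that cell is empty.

FIRST(S): from S→do D read we get {do}; from S→int P read we get {int}. So FIRST(S) = {do, int}.
FIRST(D): from D→S read S we get {do, int}; from D→ε we get {ε}. So FIRST(D) = {ε, do, int}.
FIRST(P): from P→D we get {ε, do, int}. So FIRST(P) = {ε, do, int}.
FOLLOW(S) includes $ since S is the start symbol.
FOLLOW(P): in S→int P read, P is followed by read with FIRST {read}. Thus FOLLOW(P) = {read}.
FOLLOW(D): in S→do D read, D is followed by read with FIRST {read}; in P→D, the suffix after D is empty, so FOLLOW(D) ⊇ FOLLOW(P) = {read}. Thus FOLLOW(D) = {read}.
For D → S read S: FIRST(S read S) = {do, int}, so it goes in M[D, t] for t ∈ {do, int}.
For D → ε: FIRST(ε) = {ε}, so it goes in M[D, t] for t ∈ {}; since ε ∈ FIRST, also for every t ∈ FOLLOW(D) = {read}.

D → ε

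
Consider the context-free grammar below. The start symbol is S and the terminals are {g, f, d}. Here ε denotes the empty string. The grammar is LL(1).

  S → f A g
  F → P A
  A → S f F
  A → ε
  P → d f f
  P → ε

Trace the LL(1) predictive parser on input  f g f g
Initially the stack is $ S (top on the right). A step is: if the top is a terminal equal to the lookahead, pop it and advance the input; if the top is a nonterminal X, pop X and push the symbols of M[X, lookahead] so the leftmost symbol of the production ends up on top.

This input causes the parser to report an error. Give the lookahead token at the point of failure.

step 1: stack=$ S  input=f g f g $  — expand S → f A g
step 2: stack=$ g A f  input=f g f g $  — match f
step 3: stack=$ g A  input=g f g $  — expand A → ε
step 4: stack=$ g  input=g f g $  — match g
step 5: stack=$  input=f g $  — error: stack empty but input remains

f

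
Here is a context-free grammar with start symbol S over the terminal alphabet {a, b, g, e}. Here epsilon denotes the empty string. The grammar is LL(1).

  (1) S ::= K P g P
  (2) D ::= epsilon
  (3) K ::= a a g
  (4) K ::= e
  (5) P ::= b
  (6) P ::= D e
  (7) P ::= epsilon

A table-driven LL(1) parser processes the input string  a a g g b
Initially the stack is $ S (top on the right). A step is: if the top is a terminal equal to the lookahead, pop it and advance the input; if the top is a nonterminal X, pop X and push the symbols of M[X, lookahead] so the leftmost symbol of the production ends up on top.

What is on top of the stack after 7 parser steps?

P

step 1: stack=$ S  input=a a g g b $  — expand S ::= K P g P
step 2: stack=$ P g P K  input=a a g g b $  — expand K ::= a a g
step 3: stack=$ P g P g a a  input=a a g g b $  — match a
step 4: stack=$ P g P g a  input=a g g b $  — match a
step 5: stack=$ P g P g  input=g g b $  — match g
step 6: stack=$ P g P  input=g b $  — expand P ::= epsilon
step 7: stack=$ P g  input=g b $  — match g
Stack after step 7: $ P (top = P).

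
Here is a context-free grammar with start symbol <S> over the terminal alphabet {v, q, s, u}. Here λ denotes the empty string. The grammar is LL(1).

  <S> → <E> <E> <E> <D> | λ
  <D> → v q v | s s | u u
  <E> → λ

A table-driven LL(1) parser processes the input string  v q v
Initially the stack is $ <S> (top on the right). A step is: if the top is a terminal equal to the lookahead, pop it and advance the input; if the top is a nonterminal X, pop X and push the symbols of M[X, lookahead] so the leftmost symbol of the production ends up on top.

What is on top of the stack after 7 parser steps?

v

step 1: stack=$ <S>  input=v q v $  — expand <S> → <E> <E> <E> <D>
step 2: stack=$ <D> <E> <E> <E>  input=v q v $  — expand <E> → λ
step 3: stack=$ <D> <E> <E>  input=v q v $  — expand <E> → λ
step 4: stack=$ <D> <E>  input=v q v $  — expand <E> → λ
step 5: stack=$ <D>  input=v q v $  — expand <D> → v q v
step 6: stack=$ v q v  input=v q v $  — match v
step 7: stack=$ v q  input=q v $  — match q
Stack after step 7: $ v (top = v).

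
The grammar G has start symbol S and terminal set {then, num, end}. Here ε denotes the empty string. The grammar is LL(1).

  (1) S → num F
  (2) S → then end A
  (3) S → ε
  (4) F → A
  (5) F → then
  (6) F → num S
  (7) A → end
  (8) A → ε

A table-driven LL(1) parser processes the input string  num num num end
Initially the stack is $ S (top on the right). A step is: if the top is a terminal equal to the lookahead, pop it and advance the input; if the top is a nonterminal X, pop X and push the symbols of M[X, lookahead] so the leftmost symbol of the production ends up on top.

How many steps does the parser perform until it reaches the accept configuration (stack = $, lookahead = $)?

step 1: stack=$ S  input=num num num end $  — expand S → num F
step 2: stack=$ F num  input=num num num end $  — match num
step 3: stack=$ F  input=num num end $  — expand F → num S
step 4: stack=$ S num  input=num num end $  — match num
step 5: stack=$ S  input=num end $  — expand S → num F
step 6: stack=$ F num  input=num end $  — match num
step 7: stack=$ F  input=end $  — expand F → A
step 8: stack=$ A  input=end $  — expand A → end
step 9: stack=$ end  input=end $  — match end
Accept reached after 9 steps.

9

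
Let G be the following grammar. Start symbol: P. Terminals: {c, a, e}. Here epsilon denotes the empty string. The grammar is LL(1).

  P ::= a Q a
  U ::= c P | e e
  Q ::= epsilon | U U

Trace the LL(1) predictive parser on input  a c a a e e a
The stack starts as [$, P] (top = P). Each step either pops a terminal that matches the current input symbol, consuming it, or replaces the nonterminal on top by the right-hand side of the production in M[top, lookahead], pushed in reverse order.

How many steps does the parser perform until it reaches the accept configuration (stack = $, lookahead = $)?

13

step 1: stack=$ P  input=a c a a e e a $  — expand P ::= a Q a
step 2: stack=$ a Q a  input=a c a a e e a $  — match a
step 3: stack=$ a Q  input=c a a e e a $  — expand Q ::= U U
step 4: stack=$ a U U  input=c a a e e a $  — expand U ::= c P
step 5: stack=$ a U P c  input=c a a e e a $  — match c
step 6: stack=$ a U P  input=a a e e a $  — expand P ::= a Q a
step 7: stack=$ a U a Q a  input=a a e e a $  — match a
step 8: stack=$ a U a Q  input=a e e a $  — expand Q ::= epsilon
step 9: stack=$ a U a  input=a e e a $  — match a
step 10: stack=$ a U  input=e e a $  — expand U ::= e e
step 11: stack=$ a e e  input=e e a $  — match e
step 12: stack=$ a e  input=e a $  — match e
step 13: stack=$ a  input=a $  — match a
Accept reached after 13 steps.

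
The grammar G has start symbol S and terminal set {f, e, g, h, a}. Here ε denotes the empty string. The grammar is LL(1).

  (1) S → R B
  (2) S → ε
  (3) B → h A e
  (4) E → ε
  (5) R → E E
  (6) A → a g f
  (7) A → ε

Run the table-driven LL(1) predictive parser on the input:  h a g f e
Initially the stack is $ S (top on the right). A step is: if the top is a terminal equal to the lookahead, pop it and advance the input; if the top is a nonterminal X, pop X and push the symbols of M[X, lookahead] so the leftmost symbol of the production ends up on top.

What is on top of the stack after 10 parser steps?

e

step 1: stack=$ S  input=h a g f e $  — expand S → R B
step 2: stack=$ B R  input=h a g f e $  — expand R → E E
step 3: stack=$ B E E  input=h a g f e $  — expand E → ε
step 4: stack=$ B E  input=h a g f e $  — expand E → ε
step 5: stack=$ B  input=h a g f e $  — expand B → h A e
step 6: stack=$ e A h  input=h a g f e $  — match h
step 7: stack=$ e A  input=a g f e $  — expand A → a g f
step 8: stack=$ e f g a  input=a g f e $  — match a
step 9: stack=$ e f g  input=g f e $  — match g
step 10: stack=$ e f  input=f e $  — match f
Stack after step 10: $ e (top = e).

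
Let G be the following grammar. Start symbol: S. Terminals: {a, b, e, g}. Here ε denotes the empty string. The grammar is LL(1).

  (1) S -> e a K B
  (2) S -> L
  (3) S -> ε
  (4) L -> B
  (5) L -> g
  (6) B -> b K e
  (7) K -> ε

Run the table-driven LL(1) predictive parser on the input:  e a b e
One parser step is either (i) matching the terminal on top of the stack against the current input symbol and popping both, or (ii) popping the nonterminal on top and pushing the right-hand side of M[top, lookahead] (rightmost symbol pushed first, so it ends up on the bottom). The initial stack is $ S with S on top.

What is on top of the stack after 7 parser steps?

e

     Stack      Input      Action
  1  $ S        e a b e $  expand S -> e a K B
  2  $ B K a e  e a b e $  match e
  3  $ B K a    a b e $    match a
  4  $ B K      b e $      expand K -> ε
  5  $ B        b e $      expand B -> b K e
  6  $ e K b    b e $      match b
  7  $ e K      e $        expand K -> ε
Stack after step 7: $ e (top = e).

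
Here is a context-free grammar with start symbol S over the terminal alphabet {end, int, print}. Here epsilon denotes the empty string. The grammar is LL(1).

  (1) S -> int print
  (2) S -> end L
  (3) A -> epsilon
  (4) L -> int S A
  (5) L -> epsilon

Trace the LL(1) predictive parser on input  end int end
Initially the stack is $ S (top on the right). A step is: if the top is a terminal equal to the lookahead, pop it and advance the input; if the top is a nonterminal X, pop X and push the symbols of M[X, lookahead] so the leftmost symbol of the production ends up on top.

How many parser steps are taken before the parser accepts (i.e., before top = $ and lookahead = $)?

     Stack      Input          Action
  1  $ S        end int end $  expand S -> end L
  2  $ L end    end int end $  match end
  3  $ L        int end $      expand L -> int S A
  4  $ A S int  int end $      match int
  5  $ A S      end $          expand S -> end L
  6  $ A L end  end $          match end
  7  $ A L      $              expand L -> epsilon
  8  $ A        $              expand A -> epsilon
Accept reached after 8 steps.

8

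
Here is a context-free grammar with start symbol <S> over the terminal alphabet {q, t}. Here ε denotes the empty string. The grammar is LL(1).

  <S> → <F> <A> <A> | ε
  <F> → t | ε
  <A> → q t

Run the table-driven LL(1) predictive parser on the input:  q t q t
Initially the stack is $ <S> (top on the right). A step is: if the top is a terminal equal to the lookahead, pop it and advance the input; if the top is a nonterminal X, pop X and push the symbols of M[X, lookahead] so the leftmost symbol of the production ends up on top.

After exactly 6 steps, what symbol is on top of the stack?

step 1: stack=$ <S>  input=q t q t $  — expand <S> → <F> <A> <A>
step 2: stack=$ <A> <A> <F>  input=q t q t $  — expand <F> → ε
step 3: stack=$ <A> <A>  input=q t q t $  — expand <A> → q t
step 4: stack=$ <A> t q  input=q t q t $  — match q
step 5: stack=$ <A> t  input=t q t $  — match t
step 6: stack=$ <A>  input=q t $  — expand <A> → q t
Stack after step 6: $ t q (top = q).

q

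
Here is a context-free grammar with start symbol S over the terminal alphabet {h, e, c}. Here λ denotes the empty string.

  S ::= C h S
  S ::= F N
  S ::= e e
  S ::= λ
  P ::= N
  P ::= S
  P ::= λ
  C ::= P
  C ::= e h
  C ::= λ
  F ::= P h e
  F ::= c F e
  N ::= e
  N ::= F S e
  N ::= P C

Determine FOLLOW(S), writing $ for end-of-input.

FIRST(S): from S::=C h S we get {c, e, h}; from S::=F N we get {c, e, h}; from S::=e e we get {e}; from S::=λ we get {λ}. So FIRST(S) = {λ, c, e, h}.
FIRST(P): from P::=N we get {λ, c, e, h}; from P::=S we get {λ, c, e, h}; from P::=λ we get {λ}. So FIRST(P) = {λ, c, e, h}.
FIRST(C): from C::=P we get {λ, c, e, h}; from C::=e h we get {e}; from C::=λ we get {λ}. So FIRST(C) = {λ, c, e, h}.
FIRST(F): from F::=P h e we get {c, e, h}; from F::=c F e we get {c}. So FIRST(F) = {c, e, h}.
FIRST(N): from N::=e we get {e}; from N::=F S e we get {c, e, h}; from N::=P C we get {λ, c, e, h}. So FIRST(N) = {λ, c, e, h}.
FOLLOW(S) includes $ since S is the start symbol.
FOLLOW(S): in S::=C h S, the suffix after S is empty (adds nothing new); in P::=S, the suffix after S is empty, so FOLLOW(S) ⊇ FOLLOW(P) = {$, c, e, h}; in N::=F S e, S is followed by e with FIRST {e}. Thus FOLLOW(S) = {$, c, e, h}.
FOLLOW(F): in S::=F N, F is followed by N with FIRST {λ, c, e, h}; in S::=F N, the suffix after F is nullable, so FOLLOW(F) ⊇ FOLLOW(S) = {$, c, e, h}; in F::=c F e, F is followed by e with FIRST {e}; in N::=F S e, F is followed by S e with FIRST {c, e, h}. Thus FOLLOW(F) = {$, c, e, h}.
FOLLOW(P): in C::=P, the suffix after P is empty, so FOLLOW(P) ⊇ FOLLOW(C) = {$, c, e, h}; in F::=P h e, P is followed by h e with FIRST {h}; in N::=P C, P is followed by C with FIRST {λ, c, e, h}; in N::=P C, the suffix after P is nullable, so FOLLOW(P) ⊇ FOLLOW(N) = {$, c, e, h}. Thus FOLLOW(P) = {$, c, e, h}.
FOLLOW(N): in S::=F N, the suffix after N is empty, so FOLLOW(N) ⊇ FOLLOW(S) = {$, c, e, h}; in P::=N, the suffix after N is empty, so FOLLOW(N) ⊇ FOLLOW(P) = {$, c, e, h}. Thus FOLLOW(N) = {$, c, e, h}.
FOLLOW(C): in S::=C h S, C is followed by h S with FIRST {h}; in N::=P C, the suffix after C is empty, so FOLLOW(C) ⊇ FOLLOW(N) = {$, c, e, h}. Thus FOLLOW(C) = {$, c, e, h}.

{$, c, e, h}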